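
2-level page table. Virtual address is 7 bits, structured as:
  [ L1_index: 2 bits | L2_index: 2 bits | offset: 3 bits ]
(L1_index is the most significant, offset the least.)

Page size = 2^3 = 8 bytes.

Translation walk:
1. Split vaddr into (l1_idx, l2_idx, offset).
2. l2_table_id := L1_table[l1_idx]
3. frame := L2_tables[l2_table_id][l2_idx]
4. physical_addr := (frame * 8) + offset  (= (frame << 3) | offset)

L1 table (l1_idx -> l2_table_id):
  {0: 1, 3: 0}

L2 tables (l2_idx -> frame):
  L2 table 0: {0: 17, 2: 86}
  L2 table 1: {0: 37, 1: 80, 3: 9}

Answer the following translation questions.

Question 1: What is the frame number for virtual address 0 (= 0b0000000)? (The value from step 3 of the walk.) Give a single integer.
Answer: 37

Derivation:
vaddr = 0: l1_idx=0, l2_idx=0
L1[0] = 1; L2[1][0] = 37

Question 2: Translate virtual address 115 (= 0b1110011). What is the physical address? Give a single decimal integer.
Answer: 691

Derivation:
vaddr = 115 = 0b1110011
Split: l1_idx=3, l2_idx=2, offset=3
L1[3] = 0
L2[0][2] = 86
paddr = 86 * 8 + 3 = 691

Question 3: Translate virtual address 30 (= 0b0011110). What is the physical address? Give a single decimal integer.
vaddr = 30 = 0b0011110
Split: l1_idx=0, l2_idx=3, offset=6
L1[0] = 1
L2[1][3] = 9
paddr = 9 * 8 + 6 = 78

Answer: 78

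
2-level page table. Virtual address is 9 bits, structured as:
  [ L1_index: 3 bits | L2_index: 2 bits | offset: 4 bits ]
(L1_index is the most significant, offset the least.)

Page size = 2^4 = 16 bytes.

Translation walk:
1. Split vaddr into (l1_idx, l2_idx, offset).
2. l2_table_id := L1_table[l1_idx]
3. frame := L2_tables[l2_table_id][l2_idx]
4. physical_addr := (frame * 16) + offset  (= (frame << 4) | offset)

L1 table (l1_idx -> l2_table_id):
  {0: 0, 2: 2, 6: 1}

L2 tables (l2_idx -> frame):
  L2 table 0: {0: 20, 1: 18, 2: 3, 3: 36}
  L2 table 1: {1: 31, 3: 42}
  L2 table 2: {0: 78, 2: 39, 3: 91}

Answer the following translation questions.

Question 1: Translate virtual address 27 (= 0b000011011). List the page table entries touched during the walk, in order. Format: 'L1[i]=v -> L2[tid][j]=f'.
vaddr = 27 = 0b000011011
Split: l1_idx=0, l2_idx=1, offset=11

Answer: L1[0]=0 -> L2[0][1]=18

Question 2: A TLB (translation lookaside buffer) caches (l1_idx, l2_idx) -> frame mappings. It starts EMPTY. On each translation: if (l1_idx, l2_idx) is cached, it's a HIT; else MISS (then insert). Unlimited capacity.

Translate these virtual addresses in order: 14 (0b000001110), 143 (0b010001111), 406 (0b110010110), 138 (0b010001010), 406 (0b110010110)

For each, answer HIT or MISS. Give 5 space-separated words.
vaddr=14: (0,0) not in TLB -> MISS, insert
vaddr=143: (2,0) not in TLB -> MISS, insert
vaddr=406: (6,1) not in TLB -> MISS, insert
vaddr=138: (2,0) in TLB -> HIT
vaddr=406: (6,1) in TLB -> HIT

Answer: MISS MISS MISS HIT HIT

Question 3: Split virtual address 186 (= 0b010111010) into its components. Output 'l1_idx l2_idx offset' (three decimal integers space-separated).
Answer: 2 3 10

Derivation:
vaddr = 186 = 0b010111010
  top 3 bits -> l1_idx = 2
  next 2 bits -> l2_idx = 3
  bottom 4 bits -> offset = 10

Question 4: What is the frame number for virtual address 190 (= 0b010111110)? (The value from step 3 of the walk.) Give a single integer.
Answer: 91

Derivation:
vaddr = 190: l1_idx=2, l2_idx=3
L1[2] = 2; L2[2][3] = 91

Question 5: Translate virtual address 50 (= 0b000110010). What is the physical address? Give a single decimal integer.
vaddr = 50 = 0b000110010
Split: l1_idx=0, l2_idx=3, offset=2
L1[0] = 0
L2[0][3] = 36
paddr = 36 * 16 + 2 = 578

Answer: 578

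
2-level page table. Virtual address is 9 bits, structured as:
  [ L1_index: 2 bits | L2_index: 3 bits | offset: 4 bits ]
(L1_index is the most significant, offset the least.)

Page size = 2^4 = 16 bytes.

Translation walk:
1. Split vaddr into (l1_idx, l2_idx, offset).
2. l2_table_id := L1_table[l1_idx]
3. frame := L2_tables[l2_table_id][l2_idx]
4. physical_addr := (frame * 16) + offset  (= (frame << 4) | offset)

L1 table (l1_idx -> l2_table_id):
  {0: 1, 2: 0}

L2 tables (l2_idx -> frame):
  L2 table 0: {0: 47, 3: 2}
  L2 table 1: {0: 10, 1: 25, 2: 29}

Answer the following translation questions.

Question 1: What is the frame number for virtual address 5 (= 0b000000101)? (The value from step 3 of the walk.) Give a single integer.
vaddr = 5: l1_idx=0, l2_idx=0
L1[0] = 1; L2[1][0] = 10

Answer: 10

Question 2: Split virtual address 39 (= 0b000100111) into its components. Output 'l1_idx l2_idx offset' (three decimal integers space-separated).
vaddr = 39 = 0b000100111
  top 2 bits -> l1_idx = 0
  next 3 bits -> l2_idx = 2
  bottom 4 bits -> offset = 7

Answer: 0 2 7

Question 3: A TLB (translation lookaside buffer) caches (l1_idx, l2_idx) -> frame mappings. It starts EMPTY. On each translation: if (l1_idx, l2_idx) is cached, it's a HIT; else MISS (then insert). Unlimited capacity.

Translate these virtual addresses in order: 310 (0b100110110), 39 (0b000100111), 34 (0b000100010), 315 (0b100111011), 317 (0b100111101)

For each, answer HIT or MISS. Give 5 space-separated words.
vaddr=310: (2,3) not in TLB -> MISS, insert
vaddr=39: (0,2) not in TLB -> MISS, insert
vaddr=34: (0,2) in TLB -> HIT
vaddr=315: (2,3) in TLB -> HIT
vaddr=317: (2,3) in TLB -> HIT

Answer: MISS MISS HIT HIT HIT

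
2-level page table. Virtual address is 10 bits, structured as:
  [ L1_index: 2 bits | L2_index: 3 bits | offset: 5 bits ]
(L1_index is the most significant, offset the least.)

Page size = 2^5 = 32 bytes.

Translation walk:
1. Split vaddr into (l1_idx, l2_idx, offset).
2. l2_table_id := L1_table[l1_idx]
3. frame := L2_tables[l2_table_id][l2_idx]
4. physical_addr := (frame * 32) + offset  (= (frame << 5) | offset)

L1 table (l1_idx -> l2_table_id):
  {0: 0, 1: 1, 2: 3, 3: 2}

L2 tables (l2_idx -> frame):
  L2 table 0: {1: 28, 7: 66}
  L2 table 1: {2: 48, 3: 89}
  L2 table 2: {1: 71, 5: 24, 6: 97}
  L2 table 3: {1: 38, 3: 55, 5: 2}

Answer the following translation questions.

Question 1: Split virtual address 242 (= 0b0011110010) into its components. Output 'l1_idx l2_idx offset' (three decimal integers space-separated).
vaddr = 242 = 0b0011110010
  top 2 bits -> l1_idx = 0
  next 3 bits -> l2_idx = 7
  bottom 5 bits -> offset = 18

Answer: 0 7 18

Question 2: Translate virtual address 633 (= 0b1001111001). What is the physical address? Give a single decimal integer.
vaddr = 633 = 0b1001111001
Split: l1_idx=2, l2_idx=3, offset=25
L1[2] = 3
L2[3][3] = 55
paddr = 55 * 32 + 25 = 1785

Answer: 1785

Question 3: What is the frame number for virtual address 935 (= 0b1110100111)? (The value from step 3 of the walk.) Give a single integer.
Answer: 24

Derivation:
vaddr = 935: l1_idx=3, l2_idx=5
L1[3] = 2; L2[2][5] = 24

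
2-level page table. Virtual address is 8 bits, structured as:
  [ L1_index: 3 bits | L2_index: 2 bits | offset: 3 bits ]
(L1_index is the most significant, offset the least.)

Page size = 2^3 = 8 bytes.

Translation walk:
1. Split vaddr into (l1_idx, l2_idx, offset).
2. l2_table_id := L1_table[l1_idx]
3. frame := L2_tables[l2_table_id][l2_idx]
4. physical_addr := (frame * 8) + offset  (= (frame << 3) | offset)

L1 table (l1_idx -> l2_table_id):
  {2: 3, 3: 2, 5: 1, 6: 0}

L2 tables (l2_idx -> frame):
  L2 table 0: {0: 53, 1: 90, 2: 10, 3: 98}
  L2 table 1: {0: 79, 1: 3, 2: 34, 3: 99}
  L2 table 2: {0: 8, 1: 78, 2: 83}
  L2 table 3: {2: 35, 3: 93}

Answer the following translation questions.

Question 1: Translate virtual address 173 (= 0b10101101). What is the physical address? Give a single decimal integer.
vaddr = 173 = 0b10101101
Split: l1_idx=5, l2_idx=1, offset=5
L1[5] = 1
L2[1][1] = 3
paddr = 3 * 8 + 5 = 29

Answer: 29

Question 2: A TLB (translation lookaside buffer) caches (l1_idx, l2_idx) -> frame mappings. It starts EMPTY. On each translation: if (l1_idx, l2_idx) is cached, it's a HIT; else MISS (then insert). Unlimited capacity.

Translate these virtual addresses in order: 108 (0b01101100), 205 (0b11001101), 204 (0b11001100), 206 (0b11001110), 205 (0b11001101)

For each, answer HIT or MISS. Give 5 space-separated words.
vaddr=108: (3,1) not in TLB -> MISS, insert
vaddr=205: (6,1) not in TLB -> MISS, insert
vaddr=204: (6,1) in TLB -> HIT
vaddr=206: (6,1) in TLB -> HIT
vaddr=205: (6,1) in TLB -> HIT

Answer: MISS MISS HIT HIT HIT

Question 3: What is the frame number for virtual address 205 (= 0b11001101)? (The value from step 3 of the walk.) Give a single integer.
vaddr = 205: l1_idx=6, l2_idx=1
L1[6] = 0; L2[0][1] = 90

Answer: 90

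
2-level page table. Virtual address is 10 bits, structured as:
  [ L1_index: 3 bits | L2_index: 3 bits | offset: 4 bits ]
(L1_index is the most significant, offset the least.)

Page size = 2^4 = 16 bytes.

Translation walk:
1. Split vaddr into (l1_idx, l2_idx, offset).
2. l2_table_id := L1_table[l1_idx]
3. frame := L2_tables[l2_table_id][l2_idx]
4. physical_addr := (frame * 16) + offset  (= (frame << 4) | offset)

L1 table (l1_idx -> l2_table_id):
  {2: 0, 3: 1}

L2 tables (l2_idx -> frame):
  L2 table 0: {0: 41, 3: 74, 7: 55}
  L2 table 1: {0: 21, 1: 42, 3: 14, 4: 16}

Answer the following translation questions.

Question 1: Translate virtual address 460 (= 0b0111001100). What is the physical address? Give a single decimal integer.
Answer: 268

Derivation:
vaddr = 460 = 0b0111001100
Split: l1_idx=3, l2_idx=4, offset=12
L1[3] = 1
L2[1][4] = 16
paddr = 16 * 16 + 12 = 268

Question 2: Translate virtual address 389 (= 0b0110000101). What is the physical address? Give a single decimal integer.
vaddr = 389 = 0b0110000101
Split: l1_idx=3, l2_idx=0, offset=5
L1[3] = 1
L2[1][0] = 21
paddr = 21 * 16 + 5 = 341

Answer: 341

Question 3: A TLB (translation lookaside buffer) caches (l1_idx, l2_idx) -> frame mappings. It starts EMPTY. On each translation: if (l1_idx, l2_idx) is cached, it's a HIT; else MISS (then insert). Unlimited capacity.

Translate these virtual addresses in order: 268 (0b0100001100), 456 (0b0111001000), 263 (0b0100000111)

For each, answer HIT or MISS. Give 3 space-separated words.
vaddr=268: (2,0) not in TLB -> MISS, insert
vaddr=456: (3,4) not in TLB -> MISS, insert
vaddr=263: (2,0) in TLB -> HIT

Answer: MISS MISS HIT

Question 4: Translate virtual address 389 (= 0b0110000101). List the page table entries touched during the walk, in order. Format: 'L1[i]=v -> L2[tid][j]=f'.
vaddr = 389 = 0b0110000101
Split: l1_idx=3, l2_idx=0, offset=5

Answer: L1[3]=1 -> L2[1][0]=21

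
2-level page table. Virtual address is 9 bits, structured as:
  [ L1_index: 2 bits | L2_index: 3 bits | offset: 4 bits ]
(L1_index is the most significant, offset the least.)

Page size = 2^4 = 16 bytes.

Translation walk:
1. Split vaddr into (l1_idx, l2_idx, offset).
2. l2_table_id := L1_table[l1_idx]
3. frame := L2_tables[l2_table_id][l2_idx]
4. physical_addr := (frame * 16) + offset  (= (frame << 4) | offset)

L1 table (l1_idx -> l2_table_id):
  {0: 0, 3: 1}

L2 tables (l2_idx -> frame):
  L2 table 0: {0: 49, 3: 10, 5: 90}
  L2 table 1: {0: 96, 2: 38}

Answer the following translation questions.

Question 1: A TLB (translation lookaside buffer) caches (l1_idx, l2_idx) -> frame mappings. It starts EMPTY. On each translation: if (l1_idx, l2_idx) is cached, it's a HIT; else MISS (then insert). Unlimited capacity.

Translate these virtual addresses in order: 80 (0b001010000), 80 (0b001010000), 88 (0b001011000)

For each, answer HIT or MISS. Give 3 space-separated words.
Answer: MISS HIT HIT

Derivation:
vaddr=80: (0,5) not in TLB -> MISS, insert
vaddr=80: (0,5) in TLB -> HIT
vaddr=88: (0,5) in TLB -> HIT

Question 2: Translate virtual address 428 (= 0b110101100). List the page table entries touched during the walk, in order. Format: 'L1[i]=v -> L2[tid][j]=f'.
vaddr = 428 = 0b110101100
Split: l1_idx=3, l2_idx=2, offset=12

Answer: L1[3]=1 -> L2[1][2]=38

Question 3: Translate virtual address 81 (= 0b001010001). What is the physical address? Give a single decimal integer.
Answer: 1441

Derivation:
vaddr = 81 = 0b001010001
Split: l1_idx=0, l2_idx=5, offset=1
L1[0] = 0
L2[0][5] = 90
paddr = 90 * 16 + 1 = 1441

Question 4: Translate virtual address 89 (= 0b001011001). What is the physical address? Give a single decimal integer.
vaddr = 89 = 0b001011001
Split: l1_idx=0, l2_idx=5, offset=9
L1[0] = 0
L2[0][5] = 90
paddr = 90 * 16 + 9 = 1449

Answer: 1449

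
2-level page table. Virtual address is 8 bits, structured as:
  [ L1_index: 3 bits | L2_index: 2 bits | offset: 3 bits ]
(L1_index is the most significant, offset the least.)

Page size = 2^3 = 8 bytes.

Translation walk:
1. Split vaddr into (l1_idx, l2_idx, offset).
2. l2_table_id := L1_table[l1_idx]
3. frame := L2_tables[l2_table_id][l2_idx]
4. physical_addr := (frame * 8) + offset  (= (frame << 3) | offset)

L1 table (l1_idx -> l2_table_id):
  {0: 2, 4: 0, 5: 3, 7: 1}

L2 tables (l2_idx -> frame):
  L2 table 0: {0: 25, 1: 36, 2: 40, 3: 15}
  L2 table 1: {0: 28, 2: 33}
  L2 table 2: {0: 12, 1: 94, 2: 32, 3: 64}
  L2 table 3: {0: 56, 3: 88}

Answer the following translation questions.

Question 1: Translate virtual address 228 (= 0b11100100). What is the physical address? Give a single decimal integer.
Answer: 228

Derivation:
vaddr = 228 = 0b11100100
Split: l1_idx=7, l2_idx=0, offset=4
L1[7] = 1
L2[1][0] = 28
paddr = 28 * 8 + 4 = 228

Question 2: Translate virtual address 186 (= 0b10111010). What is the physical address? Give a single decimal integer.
Answer: 706

Derivation:
vaddr = 186 = 0b10111010
Split: l1_idx=5, l2_idx=3, offset=2
L1[5] = 3
L2[3][3] = 88
paddr = 88 * 8 + 2 = 706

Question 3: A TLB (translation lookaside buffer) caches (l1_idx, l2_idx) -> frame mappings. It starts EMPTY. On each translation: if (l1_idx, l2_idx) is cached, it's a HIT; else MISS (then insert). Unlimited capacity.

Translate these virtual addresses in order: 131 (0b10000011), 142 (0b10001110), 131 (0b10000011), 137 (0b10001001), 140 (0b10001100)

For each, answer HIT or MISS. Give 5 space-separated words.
Answer: MISS MISS HIT HIT HIT

Derivation:
vaddr=131: (4,0) not in TLB -> MISS, insert
vaddr=142: (4,1) not in TLB -> MISS, insert
vaddr=131: (4,0) in TLB -> HIT
vaddr=137: (4,1) in TLB -> HIT
vaddr=140: (4,1) in TLB -> HIT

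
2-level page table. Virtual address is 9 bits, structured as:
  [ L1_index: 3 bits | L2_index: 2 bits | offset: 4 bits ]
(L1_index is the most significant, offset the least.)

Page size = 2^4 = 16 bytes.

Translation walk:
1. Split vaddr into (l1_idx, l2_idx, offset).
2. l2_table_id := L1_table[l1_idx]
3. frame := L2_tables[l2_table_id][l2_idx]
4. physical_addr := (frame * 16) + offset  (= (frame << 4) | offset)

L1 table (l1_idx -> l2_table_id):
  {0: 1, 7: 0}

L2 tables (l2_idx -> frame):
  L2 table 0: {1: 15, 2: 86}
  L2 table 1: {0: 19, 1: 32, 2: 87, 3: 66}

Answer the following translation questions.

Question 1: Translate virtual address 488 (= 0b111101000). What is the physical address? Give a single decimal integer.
Answer: 1384

Derivation:
vaddr = 488 = 0b111101000
Split: l1_idx=7, l2_idx=2, offset=8
L1[7] = 0
L2[0][2] = 86
paddr = 86 * 16 + 8 = 1384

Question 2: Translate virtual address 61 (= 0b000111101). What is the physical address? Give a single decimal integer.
Answer: 1069

Derivation:
vaddr = 61 = 0b000111101
Split: l1_idx=0, l2_idx=3, offset=13
L1[0] = 1
L2[1][3] = 66
paddr = 66 * 16 + 13 = 1069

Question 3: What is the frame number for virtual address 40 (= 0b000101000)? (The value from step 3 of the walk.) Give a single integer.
Answer: 87

Derivation:
vaddr = 40: l1_idx=0, l2_idx=2
L1[0] = 1; L2[1][2] = 87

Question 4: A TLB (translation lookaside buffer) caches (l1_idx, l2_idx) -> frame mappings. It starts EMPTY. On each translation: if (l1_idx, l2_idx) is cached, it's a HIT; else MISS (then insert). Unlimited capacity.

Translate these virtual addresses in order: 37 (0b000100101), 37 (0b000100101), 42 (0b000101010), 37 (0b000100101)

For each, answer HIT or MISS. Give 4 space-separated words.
Answer: MISS HIT HIT HIT

Derivation:
vaddr=37: (0,2) not in TLB -> MISS, insert
vaddr=37: (0,2) in TLB -> HIT
vaddr=42: (0,2) in TLB -> HIT
vaddr=37: (0,2) in TLB -> HIT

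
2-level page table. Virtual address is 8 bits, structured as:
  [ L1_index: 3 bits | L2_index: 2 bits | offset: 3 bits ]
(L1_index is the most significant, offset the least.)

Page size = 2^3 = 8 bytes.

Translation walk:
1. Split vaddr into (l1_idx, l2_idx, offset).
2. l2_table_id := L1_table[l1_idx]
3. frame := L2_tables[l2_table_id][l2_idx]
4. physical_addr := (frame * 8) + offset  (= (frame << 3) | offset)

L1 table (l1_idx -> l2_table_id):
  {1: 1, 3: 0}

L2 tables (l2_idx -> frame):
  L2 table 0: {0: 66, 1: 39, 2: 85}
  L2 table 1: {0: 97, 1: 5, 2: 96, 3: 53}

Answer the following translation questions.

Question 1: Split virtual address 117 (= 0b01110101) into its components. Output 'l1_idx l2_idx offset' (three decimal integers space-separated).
Answer: 3 2 5

Derivation:
vaddr = 117 = 0b01110101
  top 3 bits -> l1_idx = 3
  next 2 bits -> l2_idx = 2
  bottom 3 bits -> offset = 5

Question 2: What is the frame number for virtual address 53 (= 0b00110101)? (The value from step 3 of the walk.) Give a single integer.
Answer: 96

Derivation:
vaddr = 53: l1_idx=1, l2_idx=2
L1[1] = 1; L2[1][2] = 96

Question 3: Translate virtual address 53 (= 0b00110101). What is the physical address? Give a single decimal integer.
Answer: 773

Derivation:
vaddr = 53 = 0b00110101
Split: l1_idx=1, l2_idx=2, offset=5
L1[1] = 1
L2[1][2] = 96
paddr = 96 * 8 + 5 = 773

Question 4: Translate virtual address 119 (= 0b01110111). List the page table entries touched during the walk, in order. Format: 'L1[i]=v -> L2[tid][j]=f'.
Answer: L1[3]=0 -> L2[0][2]=85

Derivation:
vaddr = 119 = 0b01110111
Split: l1_idx=3, l2_idx=2, offset=7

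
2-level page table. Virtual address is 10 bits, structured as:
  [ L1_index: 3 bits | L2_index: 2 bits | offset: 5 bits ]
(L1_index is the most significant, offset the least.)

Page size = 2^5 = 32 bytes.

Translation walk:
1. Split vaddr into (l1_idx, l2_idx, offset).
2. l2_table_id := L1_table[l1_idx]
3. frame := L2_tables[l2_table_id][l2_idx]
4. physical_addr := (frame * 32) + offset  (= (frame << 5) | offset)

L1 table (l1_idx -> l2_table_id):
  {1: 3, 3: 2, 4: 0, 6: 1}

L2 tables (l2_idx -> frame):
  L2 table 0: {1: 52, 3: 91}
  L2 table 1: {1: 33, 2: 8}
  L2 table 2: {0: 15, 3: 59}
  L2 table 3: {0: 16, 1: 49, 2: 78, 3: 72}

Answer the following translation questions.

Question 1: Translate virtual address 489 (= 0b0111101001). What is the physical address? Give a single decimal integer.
vaddr = 489 = 0b0111101001
Split: l1_idx=3, l2_idx=3, offset=9
L1[3] = 2
L2[2][3] = 59
paddr = 59 * 32 + 9 = 1897

Answer: 1897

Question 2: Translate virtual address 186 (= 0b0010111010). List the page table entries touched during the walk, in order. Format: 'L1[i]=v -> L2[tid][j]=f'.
Answer: L1[1]=3 -> L2[3][1]=49

Derivation:
vaddr = 186 = 0b0010111010
Split: l1_idx=1, l2_idx=1, offset=26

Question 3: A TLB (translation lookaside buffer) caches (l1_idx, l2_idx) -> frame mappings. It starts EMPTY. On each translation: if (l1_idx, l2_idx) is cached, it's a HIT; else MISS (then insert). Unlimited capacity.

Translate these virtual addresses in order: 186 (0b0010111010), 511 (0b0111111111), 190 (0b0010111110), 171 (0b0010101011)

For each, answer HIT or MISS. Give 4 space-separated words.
Answer: MISS MISS HIT HIT

Derivation:
vaddr=186: (1,1) not in TLB -> MISS, insert
vaddr=511: (3,3) not in TLB -> MISS, insert
vaddr=190: (1,1) in TLB -> HIT
vaddr=171: (1,1) in TLB -> HIT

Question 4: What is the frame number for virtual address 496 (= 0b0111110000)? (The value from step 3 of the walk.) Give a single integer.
Answer: 59

Derivation:
vaddr = 496: l1_idx=3, l2_idx=3
L1[3] = 2; L2[2][3] = 59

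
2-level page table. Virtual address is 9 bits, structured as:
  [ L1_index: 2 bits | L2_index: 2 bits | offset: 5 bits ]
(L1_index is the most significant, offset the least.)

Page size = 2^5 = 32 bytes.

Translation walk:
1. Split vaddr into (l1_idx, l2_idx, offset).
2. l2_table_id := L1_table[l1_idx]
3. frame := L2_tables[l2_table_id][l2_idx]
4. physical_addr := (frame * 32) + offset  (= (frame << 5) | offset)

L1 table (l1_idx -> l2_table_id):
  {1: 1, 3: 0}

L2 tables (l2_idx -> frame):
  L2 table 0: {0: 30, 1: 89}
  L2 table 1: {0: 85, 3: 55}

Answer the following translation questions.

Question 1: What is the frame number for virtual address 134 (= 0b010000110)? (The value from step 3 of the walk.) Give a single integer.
vaddr = 134: l1_idx=1, l2_idx=0
L1[1] = 1; L2[1][0] = 85

Answer: 85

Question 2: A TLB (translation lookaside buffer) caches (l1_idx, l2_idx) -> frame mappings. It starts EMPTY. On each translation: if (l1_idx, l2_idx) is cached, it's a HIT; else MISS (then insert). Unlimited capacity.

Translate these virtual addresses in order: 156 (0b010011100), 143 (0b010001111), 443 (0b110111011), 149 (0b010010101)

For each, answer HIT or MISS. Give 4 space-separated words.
vaddr=156: (1,0) not in TLB -> MISS, insert
vaddr=143: (1,0) in TLB -> HIT
vaddr=443: (3,1) not in TLB -> MISS, insert
vaddr=149: (1,0) in TLB -> HIT

Answer: MISS HIT MISS HIT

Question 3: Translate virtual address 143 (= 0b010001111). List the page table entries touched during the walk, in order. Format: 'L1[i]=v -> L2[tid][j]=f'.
vaddr = 143 = 0b010001111
Split: l1_idx=1, l2_idx=0, offset=15

Answer: L1[1]=1 -> L2[1][0]=85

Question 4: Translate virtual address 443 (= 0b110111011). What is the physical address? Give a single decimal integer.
vaddr = 443 = 0b110111011
Split: l1_idx=3, l2_idx=1, offset=27
L1[3] = 0
L2[0][1] = 89
paddr = 89 * 32 + 27 = 2875

Answer: 2875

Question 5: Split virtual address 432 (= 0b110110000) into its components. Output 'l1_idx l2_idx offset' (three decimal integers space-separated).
vaddr = 432 = 0b110110000
  top 2 bits -> l1_idx = 3
  next 2 bits -> l2_idx = 1
  bottom 5 bits -> offset = 16

Answer: 3 1 16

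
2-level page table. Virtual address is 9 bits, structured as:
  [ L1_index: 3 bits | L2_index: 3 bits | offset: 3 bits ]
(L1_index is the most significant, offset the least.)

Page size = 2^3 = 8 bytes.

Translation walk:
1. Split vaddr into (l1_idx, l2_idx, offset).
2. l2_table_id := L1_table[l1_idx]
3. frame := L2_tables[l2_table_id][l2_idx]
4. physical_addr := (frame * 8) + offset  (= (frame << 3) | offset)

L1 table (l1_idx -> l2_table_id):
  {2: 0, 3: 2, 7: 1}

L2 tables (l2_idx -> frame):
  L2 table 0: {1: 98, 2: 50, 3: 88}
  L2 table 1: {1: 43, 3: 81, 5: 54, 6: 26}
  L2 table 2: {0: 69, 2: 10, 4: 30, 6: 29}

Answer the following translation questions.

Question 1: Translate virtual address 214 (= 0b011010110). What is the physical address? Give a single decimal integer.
Answer: 86

Derivation:
vaddr = 214 = 0b011010110
Split: l1_idx=3, l2_idx=2, offset=6
L1[3] = 2
L2[2][2] = 10
paddr = 10 * 8 + 6 = 86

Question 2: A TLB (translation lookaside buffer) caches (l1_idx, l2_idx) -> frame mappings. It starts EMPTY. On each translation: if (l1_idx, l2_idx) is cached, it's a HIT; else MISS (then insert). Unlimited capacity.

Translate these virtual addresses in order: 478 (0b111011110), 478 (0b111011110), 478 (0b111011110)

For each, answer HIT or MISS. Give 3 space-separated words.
Answer: MISS HIT HIT

Derivation:
vaddr=478: (7,3) not in TLB -> MISS, insert
vaddr=478: (7,3) in TLB -> HIT
vaddr=478: (7,3) in TLB -> HIT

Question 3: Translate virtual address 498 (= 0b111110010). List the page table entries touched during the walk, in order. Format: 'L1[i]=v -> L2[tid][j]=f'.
vaddr = 498 = 0b111110010
Split: l1_idx=7, l2_idx=6, offset=2

Answer: L1[7]=1 -> L2[1][6]=26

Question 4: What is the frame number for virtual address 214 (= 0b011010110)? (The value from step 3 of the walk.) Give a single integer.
Answer: 10

Derivation:
vaddr = 214: l1_idx=3, l2_idx=2
L1[3] = 2; L2[2][2] = 10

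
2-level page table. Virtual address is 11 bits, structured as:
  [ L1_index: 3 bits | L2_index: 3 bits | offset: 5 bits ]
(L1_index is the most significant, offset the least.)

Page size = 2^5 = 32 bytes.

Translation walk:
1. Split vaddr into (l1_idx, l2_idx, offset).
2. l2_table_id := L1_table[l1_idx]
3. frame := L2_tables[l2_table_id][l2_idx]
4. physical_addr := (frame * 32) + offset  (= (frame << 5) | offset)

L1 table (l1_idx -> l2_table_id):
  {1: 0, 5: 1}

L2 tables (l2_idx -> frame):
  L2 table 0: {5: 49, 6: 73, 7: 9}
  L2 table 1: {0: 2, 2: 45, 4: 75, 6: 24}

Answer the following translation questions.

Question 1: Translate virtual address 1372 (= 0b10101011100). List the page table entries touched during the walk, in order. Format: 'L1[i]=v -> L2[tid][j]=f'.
vaddr = 1372 = 0b10101011100
Split: l1_idx=5, l2_idx=2, offset=28

Answer: L1[5]=1 -> L2[1][2]=45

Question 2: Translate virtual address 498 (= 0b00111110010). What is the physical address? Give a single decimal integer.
vaddr = 498 = 0b00111110010
Split: l1_idx=1, l2_idx=7, offset=18
L1[1] = 0
L2[0][7] = 9
paddr = 9 * 32 + 18 = 306

Answer: 306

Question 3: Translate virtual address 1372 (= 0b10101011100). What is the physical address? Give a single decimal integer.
vaddr = 1372 = 0b10101011100
Split: l1_idx=5, l2_idx=2, offset=28
L1[5] = 1
L2[1][2] = 45
paddr = 45 * 32 + 28 = 1468

Answer: 1468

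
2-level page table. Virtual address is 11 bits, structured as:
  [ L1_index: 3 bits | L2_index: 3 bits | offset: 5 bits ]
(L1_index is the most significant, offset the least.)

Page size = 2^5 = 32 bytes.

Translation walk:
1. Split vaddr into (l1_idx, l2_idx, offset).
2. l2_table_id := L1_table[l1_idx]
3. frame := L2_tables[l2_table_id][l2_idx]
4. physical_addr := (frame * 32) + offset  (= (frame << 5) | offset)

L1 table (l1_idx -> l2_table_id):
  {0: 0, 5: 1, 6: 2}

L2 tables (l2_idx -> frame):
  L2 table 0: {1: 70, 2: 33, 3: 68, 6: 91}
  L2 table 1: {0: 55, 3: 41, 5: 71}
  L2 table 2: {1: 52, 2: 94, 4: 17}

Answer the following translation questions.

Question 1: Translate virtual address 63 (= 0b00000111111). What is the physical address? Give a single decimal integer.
Answer: 2271

Derivation:
vaddr = 63 = 0b00000111111
Split: l1_idx=0, l2_idx=1, offset=31
L1[0] = 0
L2[0][1] = 70
paddr = 70 * 32 + 31 = 2271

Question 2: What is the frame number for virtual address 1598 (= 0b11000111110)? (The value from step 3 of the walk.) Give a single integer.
vaddr = 1598: l1_idx=6, l2_idx=1
L1[6] = 2; L2[2][1] = 52

Answer: 52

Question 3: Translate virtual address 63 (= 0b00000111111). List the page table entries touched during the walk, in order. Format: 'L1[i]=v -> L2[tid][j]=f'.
Answer: L1[0]=0 -> L2[0][1]=70

Derivation:
vaddr = 63 = 0b00000111111
Split: l1_idx=0, l2_idx=1, offset=31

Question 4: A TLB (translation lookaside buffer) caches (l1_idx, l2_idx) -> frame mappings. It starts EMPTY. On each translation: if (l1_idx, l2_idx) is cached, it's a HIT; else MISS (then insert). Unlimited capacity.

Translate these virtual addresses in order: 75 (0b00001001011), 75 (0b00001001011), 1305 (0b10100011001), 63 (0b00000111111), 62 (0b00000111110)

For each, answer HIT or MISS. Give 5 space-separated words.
vaddr=75: (0,2) not in TLB -> MISS, insert
vaddr=75: (0,2) in TLB -> HIT
vaddr=1305: (5,0) not in TLB -> MISS, insert
vaddr=63: (0,1) not in TLB -> MISS, insert
vaddr=62: (0,1) in TLB -> HIT

Answer: MISS HIT MISS MISS HIT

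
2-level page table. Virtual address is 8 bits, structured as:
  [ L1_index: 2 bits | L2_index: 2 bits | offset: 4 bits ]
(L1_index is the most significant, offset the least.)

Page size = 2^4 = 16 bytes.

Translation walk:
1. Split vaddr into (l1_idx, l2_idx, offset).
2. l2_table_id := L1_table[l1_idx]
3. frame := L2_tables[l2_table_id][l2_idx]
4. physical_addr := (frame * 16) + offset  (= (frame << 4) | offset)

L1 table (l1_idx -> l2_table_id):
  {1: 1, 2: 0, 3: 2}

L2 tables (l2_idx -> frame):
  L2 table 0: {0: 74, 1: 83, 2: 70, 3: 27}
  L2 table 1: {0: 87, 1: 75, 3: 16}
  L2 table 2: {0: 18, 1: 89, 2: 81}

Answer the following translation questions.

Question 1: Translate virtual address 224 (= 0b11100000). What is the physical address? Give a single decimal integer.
Answer: 1296

Derivation:
vaddr = 224 = 0b11100000
Split: l1_idx=3, l2_idx=2, offset=0
L1[3] = 2
L2[2][2] = 81
paddr = 81 * 16 + 0 = 1296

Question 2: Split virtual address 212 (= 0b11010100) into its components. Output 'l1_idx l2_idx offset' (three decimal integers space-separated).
Answer: 3 1 4

Derivation:
vaddr = 212 = 0b11010100
  top 2 bits -> l1_idx = 3
  next 2 bits -> l2_idx = 1
  bottom 4 bits -> offset = 4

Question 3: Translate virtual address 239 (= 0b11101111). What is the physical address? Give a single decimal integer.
vaddr = 239 = 0b11101111
Split: l1_idx=3, l2_idx=2, offset=15
L1[3] = 2
L2[2][2] = 81
paddr = 81 * 16 + 15 = 1311

Answer: 1311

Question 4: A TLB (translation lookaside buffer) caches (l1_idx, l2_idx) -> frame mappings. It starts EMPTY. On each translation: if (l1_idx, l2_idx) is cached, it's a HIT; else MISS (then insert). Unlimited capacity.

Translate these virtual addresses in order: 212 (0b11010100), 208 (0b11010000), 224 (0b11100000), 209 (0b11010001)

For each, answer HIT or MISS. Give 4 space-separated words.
vaddr=212: (3,1) not in TLB -> MISS, insert
vaddr=208: (3,1) in TLB -> HIT
vaddr=224: (3,2) not in TLB -> MISS, insert
vaddr=209: (3,1) in TLB -> HIT

Answer: MISS HIT MISS HIT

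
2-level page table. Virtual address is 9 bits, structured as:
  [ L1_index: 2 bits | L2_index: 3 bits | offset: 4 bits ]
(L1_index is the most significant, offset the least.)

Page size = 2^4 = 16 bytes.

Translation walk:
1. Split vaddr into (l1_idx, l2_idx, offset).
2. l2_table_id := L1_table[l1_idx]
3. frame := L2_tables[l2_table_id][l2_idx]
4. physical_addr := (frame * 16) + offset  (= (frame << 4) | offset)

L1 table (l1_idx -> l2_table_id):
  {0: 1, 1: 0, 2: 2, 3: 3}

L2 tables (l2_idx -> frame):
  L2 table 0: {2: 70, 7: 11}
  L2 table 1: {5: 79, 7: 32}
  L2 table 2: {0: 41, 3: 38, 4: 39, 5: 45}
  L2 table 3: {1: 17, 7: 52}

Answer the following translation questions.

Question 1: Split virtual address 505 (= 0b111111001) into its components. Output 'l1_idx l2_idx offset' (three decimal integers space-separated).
Answer: 3 7 9

Derivation:
vaddr = 505 = 0b111111001
  top 2 bits -> l1_idx = 3
  next 3 bits -> l2_idx = 7
  bottom 4 bits -> offset = 9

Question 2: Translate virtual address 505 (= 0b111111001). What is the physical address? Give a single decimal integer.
Answer: 841

Derivation:
vaddr = 505 = 0b111111001
Split: l1_idx=3, l2_idx=7, offset=9
L1[3] = 3
L2[3][7] = 52
paddr = 52 * 16 + 9 = 841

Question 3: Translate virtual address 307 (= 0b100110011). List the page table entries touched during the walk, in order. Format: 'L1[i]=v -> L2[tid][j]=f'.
vaddr = 307 = 0b100110011
Split: l1_idx=2, l2_idx=3, offset=3

Answer: L1[2]=2 -> L2[2][3]=38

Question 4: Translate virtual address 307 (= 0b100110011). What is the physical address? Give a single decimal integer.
vaddr = 307 = 0b100110011
Split: l1_idx=2, l2_idx=3, offset=3
L1[2] = 2
L2[2][3] = 38
paddr = 38 * 16 + 3 = 611

Answer: 611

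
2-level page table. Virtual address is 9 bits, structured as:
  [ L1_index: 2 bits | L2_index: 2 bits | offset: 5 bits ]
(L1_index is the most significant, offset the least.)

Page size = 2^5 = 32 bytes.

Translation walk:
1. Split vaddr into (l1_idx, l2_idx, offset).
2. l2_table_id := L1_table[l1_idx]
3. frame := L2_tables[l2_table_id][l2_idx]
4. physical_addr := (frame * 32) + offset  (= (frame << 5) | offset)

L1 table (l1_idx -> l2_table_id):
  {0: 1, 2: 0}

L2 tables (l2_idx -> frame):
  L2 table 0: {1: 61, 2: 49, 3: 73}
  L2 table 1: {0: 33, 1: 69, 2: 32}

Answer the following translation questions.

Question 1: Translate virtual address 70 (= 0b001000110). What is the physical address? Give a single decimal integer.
vaddr = 70 = 0b001000110
Split: l1_idx=0, l2_idx=2, offset=6
L1[0] = 1
L2[1][2] = 32
paddr = 32 * 32 + 6 = 1030

Answer: 1030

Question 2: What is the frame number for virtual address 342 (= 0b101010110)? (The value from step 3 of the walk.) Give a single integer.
vaddr = 342: l1_idx=2, l2_idx=2
L1[2] = 0; L2[0][2] = 49

Answer: 49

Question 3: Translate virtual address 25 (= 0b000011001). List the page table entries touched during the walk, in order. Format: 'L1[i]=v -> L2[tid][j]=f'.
vaddr = 25 = 0b000011001
Split: l1_idx=0, l2_idx=0, offset=25

Answer: L1[0]=1 -> L2[1][0]=33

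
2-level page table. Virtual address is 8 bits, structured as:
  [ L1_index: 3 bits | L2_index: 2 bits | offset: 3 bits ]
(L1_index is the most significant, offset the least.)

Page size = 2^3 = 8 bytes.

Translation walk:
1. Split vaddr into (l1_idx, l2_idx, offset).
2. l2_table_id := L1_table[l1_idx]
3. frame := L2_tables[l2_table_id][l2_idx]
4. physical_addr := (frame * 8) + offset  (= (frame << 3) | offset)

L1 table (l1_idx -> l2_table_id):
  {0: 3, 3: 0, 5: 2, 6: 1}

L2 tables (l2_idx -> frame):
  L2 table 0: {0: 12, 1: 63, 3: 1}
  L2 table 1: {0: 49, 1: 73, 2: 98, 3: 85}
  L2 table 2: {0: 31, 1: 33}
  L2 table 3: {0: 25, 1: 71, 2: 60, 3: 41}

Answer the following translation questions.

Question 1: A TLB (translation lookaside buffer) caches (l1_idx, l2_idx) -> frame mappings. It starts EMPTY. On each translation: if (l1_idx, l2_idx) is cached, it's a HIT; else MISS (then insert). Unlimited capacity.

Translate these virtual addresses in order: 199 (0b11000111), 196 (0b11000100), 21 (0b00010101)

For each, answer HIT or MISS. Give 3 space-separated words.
Answer: MISS HIT MISS

Derivation:
vaddr=199: (6,0) not in TLB -> MISS, insert
vaddr=196: (6,0) in TLB -> HIT
vaddr=21: (0,2) not in TLB -> MISS, insert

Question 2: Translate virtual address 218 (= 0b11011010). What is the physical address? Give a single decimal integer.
vaddr = 218 = 0b11011010
Split: l1_idx=6, l2_idx=3, offset=2
L1[6] = 1
L2[1][3] = 85
paddr = 85 * 8 + 2 = 682

Answer: 682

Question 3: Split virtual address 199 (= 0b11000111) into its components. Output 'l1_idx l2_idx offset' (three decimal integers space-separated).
vaddr = 199 = 0b11000111
  top 3 bits -> l1_idx = 6
  next 2 bits -> l2_idx = 0
  bottom 3 bits -> offset = 7

Answer: 6 0 7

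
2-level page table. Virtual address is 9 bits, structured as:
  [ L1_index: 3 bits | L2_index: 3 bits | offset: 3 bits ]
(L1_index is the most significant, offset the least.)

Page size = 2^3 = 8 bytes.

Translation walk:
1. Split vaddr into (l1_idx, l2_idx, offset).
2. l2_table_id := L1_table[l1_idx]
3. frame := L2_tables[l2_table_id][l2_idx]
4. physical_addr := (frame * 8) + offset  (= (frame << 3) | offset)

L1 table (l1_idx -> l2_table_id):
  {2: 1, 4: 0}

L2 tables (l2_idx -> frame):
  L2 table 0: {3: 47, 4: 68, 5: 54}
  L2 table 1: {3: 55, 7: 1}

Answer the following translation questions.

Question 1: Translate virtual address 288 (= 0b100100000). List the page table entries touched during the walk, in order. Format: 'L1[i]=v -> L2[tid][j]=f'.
Answer: L1[4]=0 -> L2[0][4]=68

Derivation:
vaddr = 288 = 0b100100000
Split: l1_idx=4, l2_idx=4, offset=0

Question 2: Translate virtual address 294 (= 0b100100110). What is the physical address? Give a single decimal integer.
Answer: 550

Derivation:
vaddr = 294 = 0b100100110
Split: l1_idx=4, l2_idx=4, offset=6
L1[4] = 0
L2[0][4] = 68
paddr = 68 * 8 + 6 = 550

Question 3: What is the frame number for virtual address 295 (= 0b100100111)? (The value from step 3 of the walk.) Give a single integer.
Answer: 68

Derivation:
vaddr = 295: l1_idx=4, l2_idx=4
L1[4] = 0; L2[0][4] = 68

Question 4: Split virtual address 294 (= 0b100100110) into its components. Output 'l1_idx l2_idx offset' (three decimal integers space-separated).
Answer: 4 4 6

Derivation:
vaddr = 294 = 0b100100110
  top 3 bits -> l1_idx = 4
  next 3 bits -> l2_idx = 4
  bottom 3 bits -> offset = 6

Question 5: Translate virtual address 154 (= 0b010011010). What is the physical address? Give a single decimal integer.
Answer: 442

Derivation:
vaddr = 154 = 0b010011010
Split: l1_idx=2, l2_idx=3, offset=2
L1[2] = 1
L2[1][3] = 55
paddr = 55 * 8 + 2 = 442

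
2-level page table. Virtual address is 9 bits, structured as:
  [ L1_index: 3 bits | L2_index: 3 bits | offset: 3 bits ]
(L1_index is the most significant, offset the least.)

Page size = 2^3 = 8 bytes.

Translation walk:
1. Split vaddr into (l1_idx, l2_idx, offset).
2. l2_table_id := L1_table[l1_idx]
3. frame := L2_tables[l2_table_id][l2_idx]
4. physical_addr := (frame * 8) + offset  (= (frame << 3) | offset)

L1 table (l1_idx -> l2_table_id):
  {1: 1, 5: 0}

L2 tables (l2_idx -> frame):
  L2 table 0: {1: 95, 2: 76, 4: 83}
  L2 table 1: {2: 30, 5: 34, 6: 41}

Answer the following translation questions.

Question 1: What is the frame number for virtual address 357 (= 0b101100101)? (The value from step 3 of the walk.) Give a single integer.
vaddr = 357: l1_idx=5, l2_idx=4
L1[5] = 0; L2[0][4] = 83

Answer: 83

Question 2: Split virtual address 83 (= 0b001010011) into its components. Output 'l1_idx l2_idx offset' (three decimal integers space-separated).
Answer: 1 2 3

Derivation:
vaddr = 83 = 0b001010011
  top 3 bits -> l1_idx = 1
  next 3 bits -> l2_idx = 2
  bottom 3 bits -> offset = 3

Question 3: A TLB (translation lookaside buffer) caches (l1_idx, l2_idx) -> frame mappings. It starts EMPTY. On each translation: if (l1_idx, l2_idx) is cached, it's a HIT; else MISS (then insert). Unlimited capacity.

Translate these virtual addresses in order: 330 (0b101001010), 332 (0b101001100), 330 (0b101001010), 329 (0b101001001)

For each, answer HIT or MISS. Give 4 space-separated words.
Answer: MISS HIT HIT HIT

Derivation:
vaddr=330: (5,1) not in TLB -> MISS, insert
vaddr=332: (5,1) in TLB -> HIT
vaddr=330: (5,1) in TLB -> HIT
vaddr=329: (5,1) in TLB -> HIT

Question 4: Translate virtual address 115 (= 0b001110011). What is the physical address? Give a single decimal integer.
vaddr = 115 = 0b001110011
Split: l1_idx=1, l2_idx=6, offset=3
L1[1] = 1
L2[1][6] = 41
paddr = 41 * 8 + 3 = 331

Answer: 331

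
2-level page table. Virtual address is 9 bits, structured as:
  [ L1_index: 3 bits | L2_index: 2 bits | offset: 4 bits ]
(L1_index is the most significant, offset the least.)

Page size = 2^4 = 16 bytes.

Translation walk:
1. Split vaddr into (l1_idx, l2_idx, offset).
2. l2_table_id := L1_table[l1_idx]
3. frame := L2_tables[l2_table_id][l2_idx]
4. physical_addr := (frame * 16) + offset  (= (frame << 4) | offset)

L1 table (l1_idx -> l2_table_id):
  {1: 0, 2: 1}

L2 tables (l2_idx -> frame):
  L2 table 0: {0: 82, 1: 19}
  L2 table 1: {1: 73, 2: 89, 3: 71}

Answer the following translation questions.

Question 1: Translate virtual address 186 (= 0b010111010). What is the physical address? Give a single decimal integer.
Answer: 1146

Derivation:
vaddr = 186 = 0b010111010
Split: l1_idx=2, l2_idx=3, offset=10
L1[2] = 1
L2[1][3] = 71
paddr = 71 * 16 + 10 = 1146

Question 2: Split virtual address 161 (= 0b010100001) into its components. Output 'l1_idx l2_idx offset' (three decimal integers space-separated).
Answer: 2 2 1

Derivation:
vaddr = 161 = 0b010100001
  top 3 bits -> l1_idx = 2
  next 2 bits -> l2_idx = 2
  bottom 4 bits -> offset = 1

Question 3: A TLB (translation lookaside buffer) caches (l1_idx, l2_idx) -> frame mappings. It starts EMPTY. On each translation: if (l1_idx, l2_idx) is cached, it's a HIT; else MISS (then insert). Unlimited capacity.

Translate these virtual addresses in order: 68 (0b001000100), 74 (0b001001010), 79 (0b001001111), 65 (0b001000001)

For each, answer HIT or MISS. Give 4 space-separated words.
vaddr=68: (1,0) not in TLB -> MISS, insert
vaddr=74: (1,0) in TLB -> HIT
vaddr=79: (1,0) in TLB -> HIT
vaddr=65: (1,0) in TLB -> HIT

Answer: MISS HIT HIT HIT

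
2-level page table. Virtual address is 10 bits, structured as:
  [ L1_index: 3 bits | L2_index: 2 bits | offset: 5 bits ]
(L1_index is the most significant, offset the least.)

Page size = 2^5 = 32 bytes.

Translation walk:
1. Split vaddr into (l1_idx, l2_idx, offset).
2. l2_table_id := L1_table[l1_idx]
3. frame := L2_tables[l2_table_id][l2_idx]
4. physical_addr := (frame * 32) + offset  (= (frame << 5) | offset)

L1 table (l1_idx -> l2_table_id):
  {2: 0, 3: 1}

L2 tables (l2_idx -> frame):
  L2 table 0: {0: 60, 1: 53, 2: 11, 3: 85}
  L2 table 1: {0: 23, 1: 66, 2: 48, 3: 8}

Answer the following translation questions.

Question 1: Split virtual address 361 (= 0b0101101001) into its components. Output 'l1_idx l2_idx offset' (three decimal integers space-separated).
vaddr = 361 = 0b0101101001
  top 3 bits -> l1_idx = 2
  next 2 bits -> l2_idx = 3
  bottom 5 bits -> offset = 9

Answer: 2 3 9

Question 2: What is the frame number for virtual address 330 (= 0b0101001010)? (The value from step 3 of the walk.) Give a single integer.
vaddr = 330: l1_idx=2, l2_idx=2
L1[2] = 0; L2[0][2] = 11

Answer: 11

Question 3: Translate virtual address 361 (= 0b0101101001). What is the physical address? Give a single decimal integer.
vaddr = 361 = 0b0101101001
Split: l1_idx=2, l2_idx=3, offset=9
L1[2] = 0
L2[0][3] = 85
paddr = 85 * 32 + 9 = 2729

Answer: 2729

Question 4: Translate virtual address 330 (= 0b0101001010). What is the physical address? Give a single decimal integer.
Answer: 362

Derivation:
vaddr = 330 = 0b0101001010
Split: l1_idx=2, l2_idx=2, offset=10
L1[2] = 0
L2[0][2] = 11
paddr = 11 * 32 + 10 = 362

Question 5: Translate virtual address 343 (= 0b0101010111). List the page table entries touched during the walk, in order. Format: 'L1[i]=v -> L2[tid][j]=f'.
vaddr = 343 = 0b0101010111
Split: l1_idx=2, l2_idx=2, offset=23

Answer: L1[2]=0 -> L2[0][2]=11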